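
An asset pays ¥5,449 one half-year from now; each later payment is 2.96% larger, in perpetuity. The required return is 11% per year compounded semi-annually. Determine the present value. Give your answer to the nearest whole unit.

¥214,528

Periodic rate r = 0.11/2 per half-year.
Growing perpetuity (Gordon): PV = PMT₁ / (r − g) = 5,449 / (r − 0.0296) = ¥214,528.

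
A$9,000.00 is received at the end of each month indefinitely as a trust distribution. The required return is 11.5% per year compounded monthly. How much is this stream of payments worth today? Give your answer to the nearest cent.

Periodic rate r = 0.115/12 per month.
Level perpetuity: PV = PMT / r = 9,000 / (0.115/12) = A$939,130.43.

A$939,130.43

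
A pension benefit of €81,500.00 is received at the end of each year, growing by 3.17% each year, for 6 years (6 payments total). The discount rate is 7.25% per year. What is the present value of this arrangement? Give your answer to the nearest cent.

€414,719.20

Periodic rate r = 0.0725 per year.
Growing ordinary annuity: PV = PMT₁ × [1 − ((1+g)/(1+r))^n] / (r − g) = 81,500 × [1 − ((1+0.0317)/(1+r))^6] / (r − 0.0317) = €414,719.20.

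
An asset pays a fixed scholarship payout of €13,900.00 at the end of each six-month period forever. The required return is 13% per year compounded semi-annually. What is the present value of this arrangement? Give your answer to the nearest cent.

Periodic rate r = 0.13/2 per half-year.
Level perpetuity: PV = PMT / r = 13,900 / (0.13/2) = €213,846.15.

€213,846.15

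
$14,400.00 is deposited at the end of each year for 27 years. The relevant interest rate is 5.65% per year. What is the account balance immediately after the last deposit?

$869,195.56

This is an ordinary annuity: 27 deposits of $14,400.00 at the end of each year.
Periodic rate r = 0.0565 per year.
FV = PMT × [((1+r)^n − 1)/r] = 14,400 × [(1+r)^27 − 1] / r = $869,195.56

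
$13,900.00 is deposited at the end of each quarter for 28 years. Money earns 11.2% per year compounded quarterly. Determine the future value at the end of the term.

$10,445,291.78

This is an ordinary annuity: 112 deposits of $13,900.00 at the end of each quarter.
Periodic rate r = 0.112/4 per quarter; n is counted in quarters.
FV = PMT × [((1+r)^n − 1)/r] = 13,900 × [(1+r)^112 − 1] / r = $10,445,291.78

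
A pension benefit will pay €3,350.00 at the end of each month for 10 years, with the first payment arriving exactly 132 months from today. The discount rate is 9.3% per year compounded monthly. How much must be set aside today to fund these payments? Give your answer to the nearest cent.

Ordinary annuity of 120 payments, first payment at period 132.
Periodic rate r = 0.093/12 per month; n is counted in months.
The ordinary-annuity PV formula values the stream one period before the first payment (period 131); discount that back 131 periods:
PV₀ = 3,350 × [1 − (1+r)^−120] / r × (1+r)^−131 = €94,969.32

€94,969.32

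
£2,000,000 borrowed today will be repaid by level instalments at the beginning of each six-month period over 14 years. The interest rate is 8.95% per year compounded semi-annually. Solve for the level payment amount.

Level annuity due; solve PV = PMT × [(1 − (1+r)^−n)/r] × (1+r) for PMT.
Periodic rate r = 0.0895/2 per half-year; n is counted in half-years.
With n = 28: PMT = 2,000,000 / ([(1 − (1+r)^−n)/r] × (1+r)) = £121,259.92

£121,259.92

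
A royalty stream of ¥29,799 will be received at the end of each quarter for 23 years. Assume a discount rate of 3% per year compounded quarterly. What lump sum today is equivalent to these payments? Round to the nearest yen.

This is an ordinary annuity: 92 payments of ¥29,799 at the end of each quarter.
Periodic rate r = 0.03/4 per quarter; n is counted in quarters.
PV = PMT × [(1 − (1+r)^−n)/r] = 29,799 × [1 − (1+r)^−92] / r = ¥1,975,200

¥1,975,200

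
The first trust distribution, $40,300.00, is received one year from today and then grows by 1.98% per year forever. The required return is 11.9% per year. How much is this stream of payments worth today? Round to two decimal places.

$406,250.00

Periodic rate r = 0.119 per year.
Growing perpetuity (Gordon): PV = PMT₁ / (r − g) = 40,300 / (r − 0.0198) = $406,250.00.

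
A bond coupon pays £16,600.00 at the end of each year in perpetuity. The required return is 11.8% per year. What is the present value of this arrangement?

£140,677.97

Periodic rate r = 0.118 per year.
Level perpetuity: PV = PMT / r = 16,600 / (0.118) = £140,677.97.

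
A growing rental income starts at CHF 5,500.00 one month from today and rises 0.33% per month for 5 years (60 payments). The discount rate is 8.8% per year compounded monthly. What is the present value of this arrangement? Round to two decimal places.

CHF 291,734.58

Periodic rate r = 0.088/12 per month; n is counted in months.
Growing ordinary annuity: PV = PMT₁ × [1 − ((1+g)/(1+r))^n] / (r − g) = 5,500 × [1 − ((1+0.0033)/(1+r))^60] / (r − 0.0033) = CHF 291,734.58.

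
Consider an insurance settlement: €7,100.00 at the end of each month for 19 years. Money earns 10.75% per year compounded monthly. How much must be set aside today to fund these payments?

€688,820.99

This is an ordinary annuity: 228 payments of €7,100.00 at the end of each month.
Periodic rate r = 0.1075/12 per month; n is counted in months.
PV = PMT × [(1 − (1+r)^−n)/r] = 7,100 × [1 − (1+r)^−228] / r = €688,820.99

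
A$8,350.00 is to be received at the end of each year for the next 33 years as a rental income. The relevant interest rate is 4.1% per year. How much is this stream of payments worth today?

A$149,579.55

This is an ordinary annuity: 33 payments of A$8,350.00 at the end of each year.
Periodic rate r = 0.041 per year.
PV = PMT × [(1 − (1+r)^−n)/r] = 8,350 × [1 − (1+r)^−33] / r = A$149,579.55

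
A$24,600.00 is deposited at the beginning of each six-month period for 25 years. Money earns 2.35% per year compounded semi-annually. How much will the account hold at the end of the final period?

A$1,680,448.95

This is an annuity due: 50 deposits of A$24,600.00 at the beginning of each six-month period.
Periodic rate r = 0.0235/2 per half-year; n is counted in half-years.
FV = PMT × [((1+r)^n − 1)/r] × (1+r) = 24,600 × [(1+r)^50 − 1] / r × (1+r) = A$1,680,448.95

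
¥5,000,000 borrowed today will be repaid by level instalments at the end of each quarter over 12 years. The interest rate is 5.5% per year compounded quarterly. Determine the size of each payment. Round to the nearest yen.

Level ordinary annuity; solve PV = PMT × [(1 − (1+r)^−n)/r] for PMT.
Periodic rate r = 0.055/4 per quarter; n is counted in quarters.
With n = 48: PMT = 5,000,000 / ([(1 − (1+r)^−n)/r]) = ¥142,985

¥142,985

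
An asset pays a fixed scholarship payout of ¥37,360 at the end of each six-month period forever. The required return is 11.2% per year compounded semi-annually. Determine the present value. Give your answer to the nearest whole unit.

Periodic rate r = 0.112/2 per half-year.
Level perpetuity: PV = PMT / r = 37,360 / (0.112/2) = ¥667,143.

¥667,143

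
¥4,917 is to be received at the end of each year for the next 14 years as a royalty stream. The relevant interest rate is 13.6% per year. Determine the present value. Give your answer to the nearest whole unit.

This is an ordinary annuity: 14 payments of ¥4,917 at the end of each year.
Periodic rate r = 0.136 per year.
PV = PMT × [(1 − (1+r)^−n)/r] = 4,917 × [1 − (1+r)^−14] / r = ¥30,089

¥30,089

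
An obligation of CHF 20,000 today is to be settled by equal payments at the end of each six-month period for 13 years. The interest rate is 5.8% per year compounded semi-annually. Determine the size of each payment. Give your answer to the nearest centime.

Level ordinary annuity; solve PV = PMT × [(1 − (1+r)^−n)/r] for PMT.
Periodic rate r = 0.058/2 per half-year; n is counted in half-years.
With n = 26: PMT = 20,000 / ([(1 − (1+r)^−n)/r]) = CHF 1,105.93

CHF 1,105.93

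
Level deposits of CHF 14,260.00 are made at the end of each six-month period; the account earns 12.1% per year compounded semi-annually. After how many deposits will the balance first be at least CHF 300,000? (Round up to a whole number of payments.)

14 payments

Periodic rate r = 0.121/2 per half-year; n is counted in half-years.
Ordinary annuity FV: 300,000 = 14,260 × [((1+r)^n − 1)/r].
(1+r)^n = 1 + 300,000 × r / 14,260, so n = ln(1 + 300,000·r/14,260) / ln(1+r) = 13.98.
Round up to a whole number of payments: n = 14.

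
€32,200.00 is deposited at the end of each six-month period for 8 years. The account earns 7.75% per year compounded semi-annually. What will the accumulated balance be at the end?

€695,757.03

This is an ordinary annuity: 16 deposits of €32,200.00 at the end of each six-month period.
Periodic rate r = 0.0775/2 per half-year; n is counted in half-years.
FV = PMT × [((1+r)^n − 1)/r] = 32,200 × [(1+r)^16 − 1] / r = €695,757.03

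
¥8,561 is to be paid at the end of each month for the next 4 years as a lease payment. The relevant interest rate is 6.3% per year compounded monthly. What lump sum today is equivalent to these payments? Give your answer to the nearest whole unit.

¥362,404

This is an ordinary annuity: 48 payments of ¥8,561 at the end of each month.
Periodic rate r = 0.063/12 per month; n is counted in months.
PV = PMT × [(1 − (1+r)^−n)/r] = 8,561 × [1 − (1+r)^−48] / r = ¥362,404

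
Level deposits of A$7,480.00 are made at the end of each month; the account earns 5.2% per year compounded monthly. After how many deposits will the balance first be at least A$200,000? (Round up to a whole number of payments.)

Periodic rate r = 0.052/12 per month; n is counted in months.
Ordinary annuity FV: 200,000 = 7,480 × [((1+r)^n − 1)/r].
(1+r)^n = 1 + 200,000 × r / 7,480, so n = ln(1 + 200,000·r/7,480) / ln(1+r) = 25.35.
Round up to a whole number of payments: n = 26.

26 payments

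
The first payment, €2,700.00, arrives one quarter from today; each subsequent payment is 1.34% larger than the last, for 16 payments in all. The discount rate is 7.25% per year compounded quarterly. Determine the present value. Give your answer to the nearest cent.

Periodic rate r = 0.0725/4 per quarter; n is counted in quarters.
Growing ordinary annuity: PV = PMT₁ × [1 − ((1+g)/(1+r))^n] / (r − g) = 2,700 × [1 − ((1+0.0134)/(1+r))^16] / (r − 0.0134) = €40,985.57.

€40,985.57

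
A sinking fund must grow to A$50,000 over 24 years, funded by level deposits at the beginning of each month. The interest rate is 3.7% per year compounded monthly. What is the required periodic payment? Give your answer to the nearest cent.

Level annuity due; solve FV = PMT × [((1+r)^n − 1)/r] × (1+r) for PMT.
Periodic rate r = 0.037/12 per month; n is counted in months.
With n = 288: PMT = 50,000 / ([((1+r)^n − 1)/r] × (1+r)) = A$107.71

A$107.71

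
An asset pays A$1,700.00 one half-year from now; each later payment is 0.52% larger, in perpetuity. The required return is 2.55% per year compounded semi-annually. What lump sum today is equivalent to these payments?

Periodic rate r = 0.0255/2 per half-year.
Growing perpetuity (Gordon): PV = PMT₁ / (r − g) = 1,700 / (r − 0.0052) = A$225,165.56.

A$225,165.56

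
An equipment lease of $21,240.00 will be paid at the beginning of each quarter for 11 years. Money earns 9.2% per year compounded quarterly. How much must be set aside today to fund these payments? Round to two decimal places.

This is an annuity due: 44 payments of $21,240.00 at the beginning of each quarter.
Periodic rate r = 0.092/4 per quarter; n is counted in quarters.
PV = PMT × [(1 − (1+r)^−n)/r] × (1+r) = 21,240 × [1 − (1+r)^−44] / r × (1+r) = $597,362.56

$597,362.56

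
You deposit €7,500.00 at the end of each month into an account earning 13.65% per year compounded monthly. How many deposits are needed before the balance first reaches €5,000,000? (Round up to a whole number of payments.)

191 payments

Periodic rate r = 0.1365/12 per month; n is counted in months.
Ordinary annuity FV: 5,000,000 = 7,500 × [((1+r)^n − 1)/r].
(1+r)^n = 1 + 5,000,000 × r / 7,500, so n = ln(1 + 5,000,000·r/7,500) / ln(1+r) = 190.07.
Round up to a whole number of payments: n = 191.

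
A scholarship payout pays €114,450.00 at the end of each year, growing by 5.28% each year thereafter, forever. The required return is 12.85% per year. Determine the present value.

Periodic rate r = 0.1285 per year.
Growing perpetuity (Gordon): PV = PMT₁ / (r − g) = 114,450 / (r − 0.0528) = €1,511,889.04.

€1,511,889.04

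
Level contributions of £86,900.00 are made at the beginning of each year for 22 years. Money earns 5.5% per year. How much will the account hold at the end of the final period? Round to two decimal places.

This is an annuity due: 22 deposits of £86,900.00 at the beginning of each year.
Periodic rate r = 0.055 per year.
FV = PMT × [((1+r)^n − 1)/r] × (1+r) = 86,900 × [(1+r)^22 − 1] / r × (1+r) = £3,746,419.48

£3,746,419.48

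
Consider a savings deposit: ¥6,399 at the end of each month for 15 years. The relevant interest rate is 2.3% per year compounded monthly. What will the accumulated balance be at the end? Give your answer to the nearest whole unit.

¥1,373,917

This is an ordinary annuity: 180 deposits of ¥6,399 at the end of each month.
Periodic rate r = 0.023/12 per month; n is counted in months.
FV = PMT × [((1+r)^n − 1)/r] = 6,399 × [(1+r)^180 − 1] / r = ¥1,373,917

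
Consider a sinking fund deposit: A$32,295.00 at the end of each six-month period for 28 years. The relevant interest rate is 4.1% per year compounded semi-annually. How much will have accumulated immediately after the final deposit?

This is an ordinary annuity: 56 deposits of A$32,295.00 at the end of each six-month period.
Periodic rate r = 0.041/2 per half-year; n is counted in half-years.
FV = PMT × [((1+r)^n − 1)/r] = 32,295 × [(1+r)^56 − 1] / r = A$3,332,694.95

A$3,332,694.95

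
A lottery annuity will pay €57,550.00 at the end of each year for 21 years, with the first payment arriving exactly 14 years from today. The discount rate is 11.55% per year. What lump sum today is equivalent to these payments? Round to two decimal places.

€108,205.97

Ordinary annuity of 21 payments, first payment at period 14.
Periodic rate r = 0.1155 per year.
The ordinary-annuity PV formula values the stream one period before the first payment (period 13); discount that back 13 periods:
PV₀ = 57,550 × [1 − (1+r)^−21] / r × (1+r)^−13 = €108,205.97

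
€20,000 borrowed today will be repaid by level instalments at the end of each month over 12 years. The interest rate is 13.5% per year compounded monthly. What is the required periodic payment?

€281.14

Level ordinary annuity; solve PV = PMT × [(1 − (1+r)^−n)/r] for PMT.
Periodic rate r = 0.135/12 per month; n is counted in months.
With n = 144: PMT = 20,000 / ([(1 − (1+r)^−n)/r]) = €281.14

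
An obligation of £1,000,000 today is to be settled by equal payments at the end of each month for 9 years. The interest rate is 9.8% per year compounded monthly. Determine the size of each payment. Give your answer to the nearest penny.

£13,970.61

Level ordinary annuity; solve PV = PMT × [(1 − (1+r)^−n)/r] for PMT.
Periodic rate r = 0.098/12 per month; n is counted in months.
With n = 108: PMT = 1,000,000 / ([(1 − (1+r)^−n)/r]) = £13,970.61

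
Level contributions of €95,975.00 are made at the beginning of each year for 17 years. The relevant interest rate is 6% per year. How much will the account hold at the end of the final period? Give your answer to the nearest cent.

€2,870,195.00

This is an annuity due: 17 deposits of €95,975.00 at the beginning of each year.
Periodic rate r = 0.06 per year.
FV = PMT × [((1+r)^n − 1)/r] × (1+r) = 95,975 × [(1+r)^17 − 1] / r × (1+r) = €2,870,195.00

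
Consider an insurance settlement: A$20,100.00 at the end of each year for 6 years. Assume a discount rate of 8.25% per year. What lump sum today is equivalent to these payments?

This is an ordinary annuity: 6 payments of A$20,100.00 at the end of each year.
Periodic rate r = 0.0825 per year.
PV = PMT × [(1 − (1+r)^−n)/r] = 20,100 × [1 − (1+r)^−6] / r = A$92,219.35

A$92,219.35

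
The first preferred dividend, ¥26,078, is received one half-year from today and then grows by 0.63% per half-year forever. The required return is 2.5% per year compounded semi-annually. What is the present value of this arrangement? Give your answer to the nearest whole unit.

¥4,206,129

Periodic rate r = 0.025/2 per half-year.
Growing perpetuity (Gordon): PV = PMT₁ / (r − g) = 26,078 / (r − 0.0063) = ¥4,206,129.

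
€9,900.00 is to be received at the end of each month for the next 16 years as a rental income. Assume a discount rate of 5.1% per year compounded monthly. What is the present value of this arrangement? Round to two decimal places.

This is an ordinary annuity: 192 payments of €9,900.00 at the end of each month.
Periodic rate r = 0.051/12 per month; n is counted in months.
PV = PMT × [(1 − (1+r)^−n)/r] = 9,900 × [1 − (1+r)^−192] / r = €1,297,570.46

€1,297,570.46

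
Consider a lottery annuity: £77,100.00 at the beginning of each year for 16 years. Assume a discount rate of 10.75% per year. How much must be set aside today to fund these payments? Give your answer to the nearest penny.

£639,252.83

This is an annuity due: 16 payments of £77,100.00 at the beginning of each year.
Periodic rate r = 0.1075 per year.
PV = PMT × [(1 − (1+r)^−n)/r] × (1+r) = 77,100 × [1 − (1+r)^−16] / r × (1+r) = £639,252.83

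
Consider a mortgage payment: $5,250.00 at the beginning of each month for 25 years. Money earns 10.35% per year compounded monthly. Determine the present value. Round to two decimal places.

$567,256.99

This is an annuity due: 300 payments of $5,250.00 at the beginning of each month.
Periodic rate r = 0.1035/12 per month; n is counted in months.
PV = PMT × [(1 − (1+r)^−n)/r] × (1+r) = 5,250 × [1 − (1+r)^−300] / r × (1+r) = $567,256.99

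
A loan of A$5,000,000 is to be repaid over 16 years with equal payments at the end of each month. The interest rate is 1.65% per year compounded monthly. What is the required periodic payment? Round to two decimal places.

Level ordinary annuity; solve PV = PMT × [(1 − (1+r)^−n)/r] for PMT.
Periodic rate r = 0.0165/12 per month; n is counted in months.
With n = 192: PMT = 5,000,000 / ([(1 − (1+r)^−n)/r]) = A$29,648.04

A$29,648.04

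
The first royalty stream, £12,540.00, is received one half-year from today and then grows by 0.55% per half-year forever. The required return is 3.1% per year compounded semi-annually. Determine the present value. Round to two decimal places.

£1,254,000.00

Periodic rate r = 0.031/2 per half-year.
Growing perpetuity (Gordon): PV = PMT₁ / (r − g) = 12,540 / (r − 0.0055) = £1,254,000.00.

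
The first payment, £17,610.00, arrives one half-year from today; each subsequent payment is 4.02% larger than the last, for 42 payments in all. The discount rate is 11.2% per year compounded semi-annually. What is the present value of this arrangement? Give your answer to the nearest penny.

Periodic rate r = 0.112/2 per half-year; n is counted in half-years.
Growing ordinary annuity: PV = PMT₁ × [1 − ((1+g)/(1+r))^n] / (r − g) = 17,610 × [1 − ((1+0.0402)/(1+r))^42] / (r − 0.0402) = £522,824.52.

£522,824.52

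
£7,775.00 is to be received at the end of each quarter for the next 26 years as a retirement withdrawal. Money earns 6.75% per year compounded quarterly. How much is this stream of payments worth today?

This is an ordinary annuity: 104 payments of £7,775.00 at the end of each quarter.
Periodic rate r = 0.0675/4 per quarter; n is counted in quarters.
PV = PMT × [(1 − (1+r)^−n)/r] = 7,775 × [1 − (1+r)^−104] / r = £379,900.18

£379,900.18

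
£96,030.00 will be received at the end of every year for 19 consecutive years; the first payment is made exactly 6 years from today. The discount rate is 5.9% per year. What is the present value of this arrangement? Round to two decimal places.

£810,812.17

Ordinary annuity of 19 payments, first payment at period 6.
Periodic rate r = 0.059 per year.
The ordinary-annuity PV formula values the stream one period before the first payment (period 5); discount that back 5 periods:
PV₀ = 96,030 × [1 − (1+r)^−19] / r × (1+r)^−5 = £810,812.17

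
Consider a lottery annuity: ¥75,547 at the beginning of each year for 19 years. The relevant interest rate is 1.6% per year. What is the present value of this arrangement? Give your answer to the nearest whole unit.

This is an annuity due: 19 payments of ¥75,547 at the beginning of each year.
Periodic rate r = 0.016 per year.
PV = PMT × [(1 − (1+r)^−n)/r] × (1+r) = 75,547 × [1 − (1+r)^−19] / r × (1+r) = ¥1,249,015

¥1,249,015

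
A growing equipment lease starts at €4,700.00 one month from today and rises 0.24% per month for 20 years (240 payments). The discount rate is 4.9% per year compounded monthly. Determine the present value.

€925,529.11

Periodic rate r = 0.049/12 per month; n is counted in months.
Growing ordinary annuity: PV = PMT₁ × [1 − ((1+g)/(1+r))^n] / (r − g) = 4,700 × [1 − ((1+0.0024)/(1+r))^240] / (r − 0.0024) = €925,529.11.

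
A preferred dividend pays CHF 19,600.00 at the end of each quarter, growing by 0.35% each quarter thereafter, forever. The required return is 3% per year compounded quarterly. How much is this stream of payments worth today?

CHF 4,900,000.00

Periodic rate r = 0.03/4 per quarter.
Growing perpetuity (Gordon): PV = PMT₁ / (r − g) = 19,600 / (r − 0.0035) = CHF 4,900,000.00.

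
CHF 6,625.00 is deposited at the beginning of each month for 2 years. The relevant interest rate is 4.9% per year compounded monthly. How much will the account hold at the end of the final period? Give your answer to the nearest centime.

This is an annuity due: 24 deposits of CHF 6,625.00 at the beginning of each month.
Periodic rate r = 0.049/12 per month; n is counted in months.
FV = PMT × [((1+r)^n − 1)/r] × (1+r) = 6,625 × [(1+r)^24 − 1] / r × (1+r) = CHF 167,375.49

CHF 167,375.49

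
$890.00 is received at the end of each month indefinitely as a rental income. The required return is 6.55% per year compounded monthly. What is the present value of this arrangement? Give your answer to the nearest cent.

Periodic rate r = 0.0655/12 per month.
Level perpetuity: PV = PMT / r = 890 / (0.0655/12) = $163,053.44.

$163,053.44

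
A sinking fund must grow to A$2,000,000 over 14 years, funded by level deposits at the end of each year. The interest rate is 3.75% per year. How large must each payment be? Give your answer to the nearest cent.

Level ordinary annuity; solve FV = PMT × [((1+r)^n − 1)/r] for PMT.
Periodic rate r = 0.0375 per year.
With n = 14: PMT = 2,000,000 / ([((1+r)^n − 1)/r]) = A$111,226.33

A$111,226.33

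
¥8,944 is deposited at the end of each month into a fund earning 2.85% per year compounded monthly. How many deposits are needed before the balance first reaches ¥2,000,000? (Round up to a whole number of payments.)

180 payments

Periodic rate r = 0.0285/12 per month; n is counted in months.
Ordinary annuity FV: 2,000,000 = 8,944 × [((1+r)^n − 1)/r].
(1+r)^n = 1 + 2,000,000 × r / 8,944, so n = ln(1 + 2,000,000·r/8,944) / ln(1+r) = 179.57.
Round up to a whole number of payments: n = 180.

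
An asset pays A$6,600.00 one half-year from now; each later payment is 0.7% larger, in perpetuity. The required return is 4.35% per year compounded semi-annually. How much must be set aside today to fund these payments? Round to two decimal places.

Periodic rate r = 0.0435/2 per half-year.
Growing perpetuity (Gordon): PV = PMT₁ / (r − g) = 6,600 / (r − 0.007) = A$447,457.63.

A$447,457.63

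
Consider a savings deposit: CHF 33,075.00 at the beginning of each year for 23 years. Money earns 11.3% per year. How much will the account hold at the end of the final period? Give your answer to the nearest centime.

This is an annuity due: 23 deposits of CHF 33,075.00 at the beginning of each year.
Periodic rate r = 0.113 per year.
FV = PMT × [((1+r)^n − 1)/r] × (1+r) = 33,075 × [(1+r)^23 − 1] / r × (1+r) = CHF 3,496,355.00

CHF 3,496,355.00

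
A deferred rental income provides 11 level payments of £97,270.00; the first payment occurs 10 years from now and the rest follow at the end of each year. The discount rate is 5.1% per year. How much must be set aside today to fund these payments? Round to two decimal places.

£513,677.13

Ordinary annuity of 11 payments, first payment at period 10.
Periodic rate r = 0.051 per year.
The ordinary-annuity PV formula values the stream one period before the first payment (period 9); discount that back 9 periods:
PV₀ = 97,270 × [1 − (1+r)^−11] / r × (1+r)^−9 = £513,677.13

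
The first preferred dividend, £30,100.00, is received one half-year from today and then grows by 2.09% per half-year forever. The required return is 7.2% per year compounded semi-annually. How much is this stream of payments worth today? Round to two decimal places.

Periodic rate r = 0.072/2 per half-year.
Growing perpetuity (Gordon): PV = PMT₁ / (r − g) = 30,100 / (r − 0.0209) = £1,993,377.48.

£1,993,377.48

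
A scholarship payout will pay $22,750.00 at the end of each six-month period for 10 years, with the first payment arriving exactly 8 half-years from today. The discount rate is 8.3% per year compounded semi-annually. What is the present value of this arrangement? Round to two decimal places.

Ordinary annuity of 20 payments, first payment at period 8.
Periodic rate r = 0.083/2 per half-year; n is counted in half-years.
The ordinary-annuity PV formula values the stream one period before the first payment (period 7); discount that back 7 periods:
PV₀ = 22,750 × [1 − (1+r)^−20] / r × (1+r)^−7 = $229,533.77

$229,533.77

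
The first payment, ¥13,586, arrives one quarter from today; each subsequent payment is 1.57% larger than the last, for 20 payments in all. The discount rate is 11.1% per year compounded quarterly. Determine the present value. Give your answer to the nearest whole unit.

¥236,907

Periodic rate r = 0.111/4 per quarter; n is counted in quarters.
Growing ordinary annuity: PV = PMT₁ × [1 − ((1+g)/(1+r))^n] / (r − g) = 13,586 × [1 − ((1+0.0157)/(1+r))^20] / (r − 0.0157) = ¥236,907.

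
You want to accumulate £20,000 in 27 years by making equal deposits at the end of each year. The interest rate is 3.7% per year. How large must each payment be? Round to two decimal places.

Level ordinary annuity; solve FV = PMT × [((1+r)^n − 1)/r] for PMT.
Periodic rate r = 0.037 per year.
With n = 27: PMT = 20,000 / ([((1+r)^n − 1)/r]) = £443.91

£443.91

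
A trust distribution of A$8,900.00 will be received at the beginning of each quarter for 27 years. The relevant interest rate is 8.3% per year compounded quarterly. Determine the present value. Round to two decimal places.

This is an annuity due: 108 payments of A$8,900.00 at the beginning of each quarter.
Periodic rate r = 0.083/4 per quarter; n is counted in quarters.
PV = PMT × [(1 − (1+r)^−n)/r] × (1+r) = 8,900 × [1 − (1+r)^−108] / r × (1+r) = A$390,172.86

A$390,172.86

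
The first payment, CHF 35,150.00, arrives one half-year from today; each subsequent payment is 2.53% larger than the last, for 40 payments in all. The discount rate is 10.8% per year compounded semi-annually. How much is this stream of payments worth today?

Periodic rate r = 0.108/2 per half-year; n is counted in half-years.
Growing ordinary annuity: PV = PMT₁ × [1 − ((1+g)/(1+r))^n] / (r − g) = 35,150 × [1 − ((1+0.0253)/(1+r))^40] / (r − 0.0253) = CHF 818,802.93.

CHF 818,802.93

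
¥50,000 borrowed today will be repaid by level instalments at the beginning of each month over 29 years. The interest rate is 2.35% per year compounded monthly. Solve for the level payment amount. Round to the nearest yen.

Level annuity due; solve PV = PMT × [(1 − (1+r)^−n)/r] × (1+r) for PMT.
Periodic rate r = 0.0235/12 per month; n is counted in months.
With n = 348: PMT = 50,000 / ([(1 − (1+r)^−n)/r] × (1+r)) = ¥198

¥198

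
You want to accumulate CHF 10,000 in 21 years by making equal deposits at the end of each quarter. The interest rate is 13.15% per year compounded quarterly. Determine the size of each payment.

Level ordinary annuity; solve FV = PMT × [((1+r)^n − 1)/r] for PMT.
Periodic rate r = 0.1315/4 per quarter; n is counted in quarters.
With n = 84: PMT = 10,000 / ([((1+r)^n − 1)/r]) = CHF 23.26

CHF 23.26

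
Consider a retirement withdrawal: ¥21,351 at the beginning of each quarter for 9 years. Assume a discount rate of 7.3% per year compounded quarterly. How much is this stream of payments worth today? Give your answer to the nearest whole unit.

¥570,041

This is an annuity due: 36 payments of ¥21,351 at the beginning of each quarter.
Periodic rate r = 0.073/4 per quarter; n is counted in quarters.
PV = PMT × [(1 − (1+r)^−n)/r] × (1+r) = 21,351 × [1 − (1+r)^−36] / r × (1+r) = ¥570,041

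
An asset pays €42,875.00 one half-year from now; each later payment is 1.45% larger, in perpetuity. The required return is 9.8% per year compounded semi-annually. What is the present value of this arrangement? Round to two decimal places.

Periodic rate r = 0.098/2 per half-year.
Growing perpetuity (Gordon): PV = PMT₁ / (r − g) = 42,875 / (r − 0.0145) = €1,242,753.62.

€1,242,753.62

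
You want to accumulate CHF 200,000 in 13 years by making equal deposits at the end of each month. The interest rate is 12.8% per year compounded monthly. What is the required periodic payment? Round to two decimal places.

CHF 503.85

Level ordinary annuity; solve FV = PMT × [((1+r)^n − 1)/r] for PMT.
Periodic rate r = 0.128/12 per month; n is counted in months.
With n = 156: PMT = 200,000 / ([((1+r)^n − 1)/r]) = CHF 503.85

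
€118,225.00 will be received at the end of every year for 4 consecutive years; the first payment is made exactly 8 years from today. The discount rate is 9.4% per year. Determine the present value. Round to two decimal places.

€202,438.49

Ordinary annuity of 4 payments, first payment at period 8.
Periodic rate r = 0.094 per year.
The ordinary-annuity PV formula values the stream one period before the first payment (period 7); discount that back 7 periods:
PV₀ = 118,225 × [1 − (1+r)^−4] / r × (1+r)^−7 = €202,438.49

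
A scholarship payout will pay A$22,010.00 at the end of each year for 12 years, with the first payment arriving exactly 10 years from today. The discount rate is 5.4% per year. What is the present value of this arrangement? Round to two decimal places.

Ordinary annuity of 12 payments, first payment at period 10.
Periodic rate r = 0.054 per year.
The ordinary-annuity PV formula values the stream one period before the first payment (period 9); discount that back 9 periods:
PV₀ = 22,010 × [1 − (1+r)^−12] / r × (1+r)^−9 = A$118,824.35

A$118,824.35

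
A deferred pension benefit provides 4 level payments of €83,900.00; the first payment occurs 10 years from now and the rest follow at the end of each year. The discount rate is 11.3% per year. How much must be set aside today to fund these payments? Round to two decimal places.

€98,681.01

Ordinary annuity of 4 payments, first payment at period 10.
Periodic rate r = 0.113 per year.
The ordinary-annuity PV formula values the stream one period before the first payment (period 9); discount that back 9 periods:
PV₀ = 83,900 × [1 − (1+r)^−4] / r × (1+r)^−9 = €98,681.01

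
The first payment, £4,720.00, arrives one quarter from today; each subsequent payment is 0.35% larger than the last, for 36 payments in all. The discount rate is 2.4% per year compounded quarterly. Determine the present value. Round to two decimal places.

Periodic rate r = 0.024/4 per quarter; n is counted in quarters.
Growing ordinary annuity: PV = PMT₁ × [1 − ((1+g)/(1+r))^n] / (r − g) = 4,720 × [1 − ((1+0.0035)/(1+r))^36] / (r − 0.0035) = £161,763.68.

£161,763.68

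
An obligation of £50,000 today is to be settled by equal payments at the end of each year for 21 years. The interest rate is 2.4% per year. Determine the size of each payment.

Level ordinary annuity; solve PV = PMT × [(1 − (1+r)^−n)/r] for PMT.
Periodic rate r = 0.024 per year.
With n = 21: PMT = 50,000 / ([(1 − (1+r)^−n)/r]) = £3,059.01

£3,059.01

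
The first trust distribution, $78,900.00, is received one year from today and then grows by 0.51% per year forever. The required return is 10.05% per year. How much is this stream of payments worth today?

Periodic rate r = 0.1005 per year.
Growing perpetuity (Gordon): PV = PMT₁ / (r − g) = 78,900 / (r − 0.0051) = $827,044.03.

$827,044.03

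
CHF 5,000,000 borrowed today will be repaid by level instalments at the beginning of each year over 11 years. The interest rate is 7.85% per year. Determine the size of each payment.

Level annuity due; solve PV = PMT × [(1 − (1+r)^−n)/r] × (1+r) for PMT.
Periodic rate r = 0.0785 per year.
With n = 11: PMT = 5,000,000 / ([(1 − (1+r)^−n)/r] × (1+r)) = CHF 644,685.65

CHF 644,685.65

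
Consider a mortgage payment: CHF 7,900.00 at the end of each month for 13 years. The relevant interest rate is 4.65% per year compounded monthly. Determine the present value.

This is an ordinary annuity: 156 payments of CHF 7,900.00 at the end of each month.
Periodic rate r = 0.0465/12 per month; n is counted in months.
PV = PMT × [(1 − (1+r)^−n)/r] = 7,900 × [1 − (1+r)^−156] / r = CHF 923,563.72

CHF 923,563.72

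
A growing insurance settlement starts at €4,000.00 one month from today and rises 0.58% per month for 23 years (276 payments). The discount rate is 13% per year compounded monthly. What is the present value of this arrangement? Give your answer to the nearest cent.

€594,320.59

Periodic rate r = 0.13/12 per month; n is counted in months.
Growing ordinary annuity: PV = PMT₁ × [1 − ((1+g)/(1+r))^n] / (r − g) = 4,000 × [1 − ((1+0.0058)/(1+r))^276] / (r − 0.0058) = €594,320.59.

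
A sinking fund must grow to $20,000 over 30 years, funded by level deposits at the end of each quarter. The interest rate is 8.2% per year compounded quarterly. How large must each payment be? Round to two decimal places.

Level ordinary annuity; solve FV = PMT × [((1+r)^n − 1)/r] for PMT.
Periodic rate r = 0.082/4 per quarter; n is counted in quarters.
With n = 120: PMT = 20,000 / ([((1+r)^n − 1)/r]) = $39.36

$39.36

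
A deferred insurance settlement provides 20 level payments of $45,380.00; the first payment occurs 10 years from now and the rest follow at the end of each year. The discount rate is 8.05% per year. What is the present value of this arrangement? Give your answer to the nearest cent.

Ordinary annuity of 20 payments, first payment at period 10.
Periodic rate r = 0.0805 per year.
The ordinary-annuity PV formula values the stream one period before the first payment (period 9); discount that back 9 periods:
PV₀ = 45,380 × [1 − (1+r)^−20] / r × (1+r)^−9 = $221,134.71

$221,134.71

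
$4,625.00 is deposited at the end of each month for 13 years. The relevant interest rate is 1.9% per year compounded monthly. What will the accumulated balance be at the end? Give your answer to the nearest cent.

$817,687.55

This is an ordinary annuity: 156 deposits of $4,625.00 at the end of each month.
Periodic rate r = 0.019/12 per month; n is counted in months.
FV = PMT × [((1+r)^n − 1)/r] = 4,625 × [(1+r)^156 − 1] / r = $817,687.55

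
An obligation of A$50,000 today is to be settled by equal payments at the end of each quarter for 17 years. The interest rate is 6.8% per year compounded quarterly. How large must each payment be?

Level ordinary annuity; solve PV = PMT × [(1 − (1+r)^−n)/r] for PMT.
Periodic rate r = 0.068/4 per quarter; n is counted in quarters.
With n = 68: PMT = 50,000 / ([(1 − (1+r)^−n)/r]) = A$1,246.00

A$1,246.00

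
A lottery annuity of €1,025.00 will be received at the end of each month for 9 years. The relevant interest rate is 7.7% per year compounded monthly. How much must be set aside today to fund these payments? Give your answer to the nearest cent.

€79,681.33

This is an ordinary annuity: 108 payments of €1,025.00 at the end of each month.
Periodic rate r = 0.077/12 per month; n is counted in months.
PV = PMT × [(1 − (1+r)^−n)/r] = 1,025 × [1 − (1+r)^−108] / r = €79,681.33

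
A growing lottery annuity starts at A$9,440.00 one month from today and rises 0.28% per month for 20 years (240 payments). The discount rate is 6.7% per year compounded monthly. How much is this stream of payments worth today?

Periodic rate r = 0.067/12 per month; n is counted in months.
Growing ordinary annuity: PV = PMT₁ × [1 − ((1+g)/(1+r))^n] / (r − g) = 9,440 × [1 − ((1+0.0028)/(1+r))^240] / (r − 0.0028) = A$1,647,767.92.

A$1,647,767.92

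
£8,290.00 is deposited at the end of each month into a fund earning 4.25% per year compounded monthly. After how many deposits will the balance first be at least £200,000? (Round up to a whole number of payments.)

24 payments

Periodic rate r = 0.0425/12 per month; n is counted in months.
Ordinary annuity FV: 200,000 = 8,290 × [((1+r)^n − 1)/r].
(1+r)^n = 1 + 200,000 × r / 8,290, so n = ln(1 + 200,000·r/8,290) / ln(1+r) = 23.19.
Round up to a whole number of payments: n = 24.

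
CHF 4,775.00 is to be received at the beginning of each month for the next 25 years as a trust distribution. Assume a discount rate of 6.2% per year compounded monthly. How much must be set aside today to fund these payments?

This is an annuity due: 300 payments of CHF 4,775.00 at the beginning of each month.
Periodic rate r = 0.062/12 per month; n is counted in months.
PV = PMT × [(1 − (1+r)^−n)/r] × (1+r) = 4,775 × [1 − (1+r)^−300] / r × (1+r) = CHF 731,008.48

CHF 731,008.48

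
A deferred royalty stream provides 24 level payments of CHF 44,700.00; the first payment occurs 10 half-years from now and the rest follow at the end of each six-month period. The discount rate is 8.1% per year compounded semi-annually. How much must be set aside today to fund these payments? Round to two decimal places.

CHF 474,342.15

Ordinary annuity of 24 payments, first payment at period 10.
Periodic rate r = 0.081/2 per half-year; n is counted in half-years.
The ordinary-annuity PV formula values the stream one period before the first payment (period 9); discount that back 9 periods:
PV₀ = 44,700 × [1 − (1+r)^−24] / r × (1+r)^−9 = CHF 474,342.15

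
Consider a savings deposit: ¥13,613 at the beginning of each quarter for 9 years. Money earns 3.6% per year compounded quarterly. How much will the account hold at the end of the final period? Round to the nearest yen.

¥580,928

This is an annuity due: 36 deposits of ¥13,613 at the beginning of each quarter.
Periodic rate r = 0.036/4 per quarter; n is counted in quarters.
FV = PMT × [((1+r)^n − 1)/r] × (1+r) = 13,613 × [(1+r)^36 − 1] / r × (1+r) = ¥580,928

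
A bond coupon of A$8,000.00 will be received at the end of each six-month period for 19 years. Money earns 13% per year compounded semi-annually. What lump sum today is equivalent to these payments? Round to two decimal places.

A$111,833.68

This is an ordinary annuity: 38 payments of A$8,000.00 at the end of each six-month period.
Periodic rate r = 0.13/2 per half-year; n is counted in half-years.
PV = PMT × [(1 − (1+r)^−n)/r] = 8,000 × [1 − (1+r)^−38] / r = A$111,833.68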